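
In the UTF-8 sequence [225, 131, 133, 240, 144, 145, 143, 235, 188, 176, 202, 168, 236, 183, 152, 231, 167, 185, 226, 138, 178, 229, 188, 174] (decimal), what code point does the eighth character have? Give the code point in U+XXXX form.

Offset 0: leading byte 0xE1 = 11100001 → 3-byte char #1 = E1 83 85.
Offset 3: leading byte 0xF0 = 11110000 → 4-byte char #2 = F0 90 91 8F.
Offset 7: leading byte 0xEB = 11101011 → 3-byte char #3 = EB BC B0.
Offset 10: leading byte 0xCA = 11001010 → 2-byte char #4 = CA A8.
Offset 12: leading byte 0xEC = 11101100 → 3-byte char #5 = EC B7 98.
Offset 15: leading byte 0xE7 = 11100111 → 3-byte char #6 = E7 A7 B9.
Offset 18: leading byte 0xE2 = 11100010 → 3-byte char #7 = E2 8A B2.
Offset 21: leading byte 0xE5 = 11100101 → 3-byte char #8 = E5 BC AE.
Leading byte 0xE5 = 11100101 matches 1110xxxx → 3-byte sequence.
Byte 1: 0xE5 = 11100101, payload 0101 (4 bits).
Byte 2: 0xBC = 10111100 (10xxxxxx ✓), payload 111100.
Byte 3: 0xAE = 10101110 (10xxxxxx ✓), payload 101110.
Concatenate: 0101111100101110 = 0x5F2E (16 bits → U+5F2E).

U+5F2E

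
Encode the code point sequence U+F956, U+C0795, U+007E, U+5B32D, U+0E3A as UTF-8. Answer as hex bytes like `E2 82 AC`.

EF A5 96 F3 80 9E 95 7E F1 9B 8C AD E0 B8 BA

U+F956: 3-byte form → EF A5 96.
U+C0795: 4-byte form → F3 80 9E 95.
U+007E: 1-byte form → 7E.
U+5B32D: 4-byte form → F1 9B 8C AD.
U+0E3A: 3-byte form → E0 B8 BA.
Concatenated (15 bytes): EF A5 96 F3 80 9E 95 7E F1 9B 8C AD E0 B8 BA.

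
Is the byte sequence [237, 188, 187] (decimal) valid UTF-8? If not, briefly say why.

Structurally a 3-byte sequence; payload = 0xDF3B.
But 0xDF3B is in U+D800–U+DFFF, the surrogate range. Surrogates are not Unicode scalar values and are forbidden in UTF-8.

invalid (encodes a surrogate (U+D800–U+DFFF))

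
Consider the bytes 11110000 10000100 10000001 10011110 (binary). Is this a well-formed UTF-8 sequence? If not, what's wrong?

invalid (overlong encoding)

Leading byte 0xF0 = 11110000 → 4-byte form.
Continuation bytes all match 10xxxxxx. Payload decodes to 0x405E.
But 0x405E < 0x10000, the minimum for a 4-byte sequence — this is an overlong encoding.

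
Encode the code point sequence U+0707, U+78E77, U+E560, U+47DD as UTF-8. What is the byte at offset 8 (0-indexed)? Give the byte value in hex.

0xA0

U+0707 → 2-byte form DC 87 at offsets 0–1.
U+78E77 → 4-byte form F1 B8 B9 B7 at offsets 2–5.
U+E560 → 3-byte form EE 95 A0 at offsets 6–8.
Offset 8 falls in char 3's range; it's byte 3 of EE 95 A0 = 0xA0.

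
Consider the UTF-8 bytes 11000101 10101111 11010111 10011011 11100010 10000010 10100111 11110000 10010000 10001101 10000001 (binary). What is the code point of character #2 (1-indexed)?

Offset 0: leading byte 0xC5 = 11000101 → 2-byte char #1 = C5 AF.
Offset 2: leading byte 0xD7 = 11010111 → 2-byte char #2 = D7 9B.
Leading byte 0xD7 = 11010111 matches 110xxxxx → 2-byte sequence.
Byte 1: 0xD7 = 11010111, payload 10111 (5 bits).
Byte 2: 0x9B = 10011011 (10xxxxxx ✓), payload 011011.
Concatenate: 10111011011 = 0x5DB (11 bits → U+05DB).

U+05DB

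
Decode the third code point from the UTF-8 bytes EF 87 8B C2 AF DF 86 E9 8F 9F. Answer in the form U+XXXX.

Offset 0: leading byte 0xEF = 11101111 → 3-byte char #1 = EF 87 8B.
Offset 3: leading byte 0xC2 = 11000010 → 2-byte char #2 = C2 AF.
Offset 5: leading byte 0xDF = 11011111 → 2-byte char #3 = DF 86.
Leading byte 0xDF = 11011111 matches 110xxxxx → 2-byte sequence.
Byte 1: 0xDF = 11011111, payload 11111 (5 bits).
Byte 2: 0x86 = 10000110 (10xxxxxx ✓), payload 000110.
Concatenate: 11111000110 = 0x7C6 (11 bits → U+07C6).

U+07C6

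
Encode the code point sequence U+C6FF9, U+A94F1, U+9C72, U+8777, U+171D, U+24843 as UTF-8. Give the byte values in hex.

U+C6FF9: 4-byte form → F3 86 BF B9.
U+A94F1: 4-byte form → F2 A9 93 B1.
U+9C72: 3-byte form → E9 B1 B2.
U+8777: 3-byte form → E8 9D B7.
U+171D: 3-byte form → E1 9C 9D.
U+24843: 4-byte form → F0 A4 A1 83.
Concatenated (21 bytes): F3 86 BF B9 F2 A9 93 B1 E9 B1 B2 E8 9D B7 E1 9C 9D F0 A4 A1 83.

F3 86 BF B9 F2 A9 93 B1 E9 B1 B2 E8 9D B7 E1 9C 9D F0 A4 A1 83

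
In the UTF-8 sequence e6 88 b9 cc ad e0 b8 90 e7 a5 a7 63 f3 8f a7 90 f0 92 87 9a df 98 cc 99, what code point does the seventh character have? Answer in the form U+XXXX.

U+121DA

Offset 0: leading byte 0xE6 = 11100110 → 3-byte char #1 = E6 88 B9.
Offset 3: leading byte 0xCC = 11001100 → 2-byte char #2 = CC AD.
Offset 5: leading byte 0xE0 = 11100000 → 3-byte char #3 = E0 B8 90.
Offset 8: leading byte 0xE7 = 11100111 → 3-byte char #4 = E7 A5 A7.
Offset 11: leading byte 0x63 = 01100011 → 1-byte char #5 = 63.
Offset 12: leading byte 0xF3 = 11110011 → 4-byte char #6 = F3 8F A7 90.
Offset 16: leading byte 0xF0 = 11110000 → 4-byte char #7 = F0 92 87 9A.
Leading byte 0xF0 = 11110000 matches 11110xxx → 4-byte sequence.
Byte 1: 0xF0 = 11110000, payload 000 (3 bits).
Byte 2: 0x92 = 10010010 (10xxxxxx ✓), payload 010010.
Byte 3: 0x87 = 10000111 (10xxxxxx ✓), payload 000111.
Byte 4: 0x9A = 10011010 (10xxxxxx ✓), payload 011010.
Concatenate: 000010010000111011010 = 0x121DA (21 bits → U+121DA).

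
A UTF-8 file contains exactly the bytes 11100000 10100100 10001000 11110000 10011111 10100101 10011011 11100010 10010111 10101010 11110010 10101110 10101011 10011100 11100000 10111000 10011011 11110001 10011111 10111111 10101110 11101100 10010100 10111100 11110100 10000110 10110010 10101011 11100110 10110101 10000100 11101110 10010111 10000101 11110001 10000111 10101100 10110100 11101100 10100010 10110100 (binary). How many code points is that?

12

Byte at offset 0: 0xE0 = 11100000 → 3-byte char (#1). Advance 3.
Byte at offset 3: 0xF0 = 11110000 → 4-byte char (#2). Advance 4.
Byte at offset 7: 0xE2 = 11100010 → 3-byte char (#3). Advance 3.
Byte at offset 10: 0xF2 = 11110010 → 4-byte char (#4). Advance 4.
Byte at offset 14: 0xE0 = 11100000 → 3-byte char (#5). Advance 3.
Byte at offset 17: 0xF1 = 11110001 → 4-byte char (#6). Advance 4.
Byte at offset 21: 0xEC = 11101100 → 3-byte char (#7). Advance 3.
Byte at offset 24: 0xF4 = 11110100 → 4-byte char (#8). Advance 4.
Byte at offset 28: 0xE6 = 11100110 → 3-byte char (#9). Advance 3.
Byte at offset 31: 0xEE = 11101110 → 3-byte char (#10). Advance 3.
Byte at offset 34: 0xF1 = 11110001 → 4-byte char (#11). Advance 4.
Byte at offset 38: 0xEC = 11101100 → 3-byte char (#12). Advance 3.
Reached end at offset 41 after 12 code points.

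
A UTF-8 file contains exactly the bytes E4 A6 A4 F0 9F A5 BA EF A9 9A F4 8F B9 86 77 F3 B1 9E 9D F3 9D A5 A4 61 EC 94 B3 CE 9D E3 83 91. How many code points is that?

11

Byte at offset 0: 0xE4 = 11100100 → 3-byte char (#1). Advance 3.
Byte at offset 3: 0xF0 = 11110000 → 4-byte char (#2). Advance 4.
Byte at offset 7: 0xEF = 11101111 → 3-byte char (#3). Advance 3.
Byte at offset 10: 0xF4 = 11110100 → 4-byte char (#4). Advance 4.
Byte at offset 14: 0x77 = 01110111 → 1-byte char (#5). Advance 1.
Byte at offset 15: 0xF3 = 11110011 → 4-byte char (#6). Advance 4.
Byte at offset 19: 0xF3 = 11110011 → 4-byte char (#7). Advance 4.
Byte at offset 23: 0x61 = 01100001 → 1-byte char (#8). Advance 1.
Byte at offset 24: 0xEC = 11101100 → 3-byte char (#9). Advance 3.
Byte at offset 27: 0xCE = 11001110 → 2-byte char (#10). Advance 2.
Byte at offset 29: 0xE3 = 11100011 → 3-byte char (#11). Advance 3.
Reached end at offset 32 after 11 code points.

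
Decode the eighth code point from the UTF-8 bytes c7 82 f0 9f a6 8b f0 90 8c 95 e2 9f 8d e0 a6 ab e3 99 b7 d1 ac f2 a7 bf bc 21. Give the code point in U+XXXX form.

Offset 0: leading byte 0xC7 = 11000111 → 2-byte char #1 = C7 82.
Offset 2: leading byte 0xF0 = 11110000 → 4-byte char #2 = F0 9F A6 8B.
Offset 6: leading byte 0xF0 = 11110000 → 4-byte char #3 = F0 90 8C 95.
Offset 10: leading byte 0xE2 = 11100010 → 3-byte char #4 = E2 9F 8D.
Offset 13: leading byte 0xE0 = 11100000 → 3-byte char #5 = E0 A6 AB.
Offset 16: leading byte 0xE3 = 11100011 → 3-byte char #6 = E3 99 B7.
Offset 19: leading byte 0xD1 = 11010001 → 2-byte char #7 = D1 AC.
Offset 21: leading byte 0xF2 = 11110010 → 4-byte char #8 = F2 A7 BF BC.
Leading byte 0xF2 = 11110010 matches 11110xxx → 4-byte sequence.
Byte 1: 0xF2 = 11110010, payload 010 (3 bits).
Byte 2: 0xA7 = 10100111 (10xxxxxx ✓), payload 100111.
Byte 3: 0xBF = 10111111 (10xxxxxx ✓), payload 111111.
Byte 4: 0xBC = 10111100 (10xxxxxx ✓), payload 111100.
Concatenate: 010100111111111111100 = 0xA7FFC (21 bits → U+A7FFC).

U+A7FFC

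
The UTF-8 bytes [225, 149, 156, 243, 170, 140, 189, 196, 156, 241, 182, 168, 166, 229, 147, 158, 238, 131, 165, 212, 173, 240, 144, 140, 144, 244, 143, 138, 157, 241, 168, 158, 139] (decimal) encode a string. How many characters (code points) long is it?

10

Byte at offset 0: 0xE1 = 11100001 → 3-byte char (#1). Advance 3.
Byte at offset 3: 0xF3 = 11110011 → 4-byte char (#2). Advance 4.
Byte at offset 7: 0xC4 = 11000100 → 2-byte char (#3). Advance 2.
Byte at offset 9: 0xF1 = 11110001 → 4-byte char (#4). Advance 4.
Byte at offset 13: 0xE5 = 11100101 → 3-byte char (#5). Advance 3.
Byte at offset 16: 0xEE = 11101110 → 3-byte char (#6). Advance 3.
Byte at offset 19: 0xD4 = 11010100 → 2-byte char (#7). Advance 2.
Byte at offset 21: 0xF0 = 11110000 → 4-byte char (#8). Advance 4.
Byte at offset 25: 0xF4 = 11110100 → 4-byte char (#9). Advance 4.
Byte at offset 29: 0xF1 = 11110001 → 4-byte char (#10). Advance 4.
Reached end at offset 33 after 10 code points.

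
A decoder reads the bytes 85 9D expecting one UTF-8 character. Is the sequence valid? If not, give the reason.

invalid (continuation byte with no leading byte)

Byte 0x85 = 10000101 has the form 10xxxxxx — a continuation byte — but there is no preceding leading byte.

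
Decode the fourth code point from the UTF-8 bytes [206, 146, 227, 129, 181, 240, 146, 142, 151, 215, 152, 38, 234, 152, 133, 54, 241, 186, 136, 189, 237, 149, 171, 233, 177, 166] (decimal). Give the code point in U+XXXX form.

U+05D8

Offset 0: leading byte 0xCE = 11001110 → 2-byte char #1 = CE 92.
Offset 2: leading byte 0xE3 = 11100011 → 3-byte char #2 = E3 81 B5.
Offset 5: leading byte 0xF0 = 11110000 → 4-byte char #3 = F0 92 8E 97.
Offset 9: leading byte 0xD7 = 11010111 → 2-byte char #4 = D7 98.
Leading byte 0xD7 = 11010111 matches 110xxxxx → 2-byte sequence.
Byte 1: 0xD7 = 11010111, payload 10111 (5 bits).
Byte 2: 0x98 = 10011000 (10xxxxxx ✓), payload 011000.
Concatenate: 10111011000 = 0x5D8 (11 bits → U+05D8).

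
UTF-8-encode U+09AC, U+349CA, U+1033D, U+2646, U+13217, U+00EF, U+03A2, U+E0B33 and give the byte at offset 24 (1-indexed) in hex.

1-indexed offset 24 is 0-indexed offset 23.
U+09AC → 3-byte form E0 A6 AC at offsets 0–2.
U+349CA → 4-byte form F0 B4 A7 8A at offsets 3–6.
U+1033D → 4-byte form F0 90 8C BD at offsets 7–10.
U+2646 → 3-byte form E2 99 86 at offsets 11–13.
U+13217 → 4-byte form F0 93 88 97 at offsets 14–17.
U+00EF → 2-byte form C3 AF at offsets 18–19.
U+03A2 → 2-byte form CE A2 at offsets 20–21.
U+E0B33 → 4-byte form F3 A0 AC B3 at offsets 22–25.
Offset 23 falls in char 8's range; it's byte 2 of F3 A0 AC B3 = 0xA0.

0xA0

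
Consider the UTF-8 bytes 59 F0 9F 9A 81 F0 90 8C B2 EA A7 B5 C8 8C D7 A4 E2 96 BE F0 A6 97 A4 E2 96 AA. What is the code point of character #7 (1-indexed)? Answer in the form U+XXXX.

Offset 0: leading byte 0x59 = 01011001 → 1-byte char #1 = 59.
Offset 1: leading byte 0xF0 = 11110000 → 4-byte char #2 = F0 9F 9A 81.
Offset 5: leading byte 0xF0 = 11110000 → 4-byte char #3 = F0 90 8C B2.
Offset 9: leading byte 0xEA = 11101010 → 3-byte char #4 = EA A7 B5.
Offset 12: leading byte 0xC8 = 11001000 → 2-byte char #5 = C8 8C.
Offset 14: leading byte 0xD7 = 11010111 → 2-byte char #6 = D7 A4.
Offset 16: leading byte 0xE2 = 11100010 → 3-byte char #7 = E2 96 BE.
Leading byte 0xE2 = 11100010 matches 1110xxxx → 3-byte sequence.
Byte 1: 0xE2 = 11100010, payload 0010 (4 bits).
Byte 2: 0x96 = 10010110 (10xxxxxx ✓), payload 010110.
Byte 3: 0xBE = 10111110 (10xxxxxx ✓), payload 111110.
Concatenate: 0010010110111110 = 0x25BE (16 bits → U+25BE).

U+25BE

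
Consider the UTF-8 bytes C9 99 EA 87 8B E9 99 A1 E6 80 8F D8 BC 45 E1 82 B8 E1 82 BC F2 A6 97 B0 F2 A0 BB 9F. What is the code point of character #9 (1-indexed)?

U+A65F0

Offset 0: leading byte 0xC9 = 11001001 → 2-byte char #1 = C9 99.
Offset 2: leading byte 0xEA = 11101010 → 3-byte char #2 = EA 87 8B.
Offset 5: leading byte 0xE9 = 11101001 → 3-byte char #3 = E9 99 A1.
Offset 8: leading byte 0xE6 = 11100110 → 3-byte char #4 = E6 80 8F.
Offset 11: leading byte 0xD8 = 11011000 → 2-byte char #5 = D8 BC.
Offset 13: leading byte 0x45 = 01000101 → 1-byte char #6 = 45.
Offset 14: leading byte 0xE1 = 11100001 → 3-byte char #7 = E1 82 B8.
Offset 17: leading byte 0xE1 = 11100001 → 3-byte char #8 = E1 82 BC.
Offset 20: leading byte 0xF2 = 11110010 → 4-byte char #9 = F2 A6 97 B0.
Leading byte 0xF2 = 11110010 matches 11110xxx → 4-byte sequence.
Byte 1: 0xF2 = 11110010, payload 010 (3 bits).
Byte 2: 0xA6 = 10100110 (10xxxxxx ✓), payload 100110.
Byte 3: 0x97 = 10010111 (10xxxxxx ✓), payload 010111.
Byte 4: 0xB0 = 10110000 (10xxxxxx ✓), payload 110000.
Concatenate: 010100110010111110000 = 0xA65F0 (21 bits → U+A65F0).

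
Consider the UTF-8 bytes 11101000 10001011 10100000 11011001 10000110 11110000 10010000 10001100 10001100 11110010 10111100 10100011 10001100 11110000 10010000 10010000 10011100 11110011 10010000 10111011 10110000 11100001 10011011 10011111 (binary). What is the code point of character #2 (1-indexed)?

Offset 0: leading byte 0xE8 = 11101000 → 3-byte char #1 = E8 8B A0.
Offset 3: leading byte 0xD9 = 11011001 → 2-byte char #2 = D9 86.
Leading byte 0xD9 = 11011001 matches 110xxxxx → 2-byte sequence.
Byte 1: 0xD9 = 11011001, payload 11001 (5 bits).
Byte 2: 0x86 = 10000110 (10xxxxxx ✓), payload 000110.
Concatenate: 11001000110 = 0x646 (11 bits → U+0646).

U+0646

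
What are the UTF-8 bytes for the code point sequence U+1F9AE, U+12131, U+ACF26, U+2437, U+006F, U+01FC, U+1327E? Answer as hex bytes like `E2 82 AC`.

U+1F9AE: 4-byte form → F0 9F A6 AE.
U+12131: 4-byte form → F0 92 84 B1.
U+ACF26: 4-byte form → F2 AC BC A6.
U+2437: 3-byte form → E2 90 B7.
U+006F: 1-byte form → 6F.
U+01FC: 2-byte form → C7 BC.
U+1327E: 4-byte form → F0 93 89 BE.
Concatenated (22 bytes): F0 9F A6 AE F0 92 84 B1 F2 AC BC A6 E2 90 B7 6F C7 BC F0 93 89 BE.

F0 9F A6 AE F0 92 84 B1 F2 AC BC A6 E2 90 B7 6F C7 BC F0 93 89 BE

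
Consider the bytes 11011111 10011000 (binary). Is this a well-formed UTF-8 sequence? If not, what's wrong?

Leading byte 0xDF = 11011111 → 2-byte form.
Continuation bytes 0x98=10011000 all match 10xxxxxx.
Decoded value 0x7D8 is ≥ 0x80 (shortest form) and not a surrogate.

valid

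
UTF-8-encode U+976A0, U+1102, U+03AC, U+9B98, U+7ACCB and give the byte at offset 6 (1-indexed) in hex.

0x84

1-indexed offset 6 is 0-indexed offset 5.
U+976A0 → 4-byte form F2 97 9A A0 at offsets 0–3.
U+1102 → 3-byte form E1 84 82 at offsets 4–6.
Offset 5 falls in char 2's range; it's byte 2 of E1 84 82 = 0x84.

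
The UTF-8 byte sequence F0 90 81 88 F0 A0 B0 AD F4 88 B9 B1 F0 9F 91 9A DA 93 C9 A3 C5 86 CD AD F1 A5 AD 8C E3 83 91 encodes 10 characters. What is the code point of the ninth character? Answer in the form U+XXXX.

U+65B4C

Offset 0: leading byte 0xF0 = 11110000 → 4-byte char #1 = F0 90 81 88.
Offset 4: leading byte 0xF0 = 11110000 → 4-byte char #2 = F0 A0 B0 AD.
Offset 8: leading byte 0xF4 = 11110100 → 4-byte char #3 = F4 88 B9 B1.
Offset 12: leading byte 0xF0 = 11110000 → 4-byte char #4 = F0 9F 91 9A.
Offset 16: leading byte 0xDA = 11011010 → 2-byte char #5 = DA 93.
Offset 18: leading byte 0xC9 = 11001001 → 2-byte char #6 = C9 A3.
Offset 20: leading byte 0xC5 = 11000101 → 2-byte char #7 = C5 86.
Offset 22: leading byte 0xCD = 11001101 → 2-byte char #8 = CD AD.
Offset 24: leading byte 0xF1 = 11110001 → 4-byte char #9 = F1 A5 AD 8C.
Leading byte 0xF1 = 11110001 matches 11110xxx → 4-byte sequence.
Byte 1: 0xF1 = 11110001, payload 001 (3 bits).
Byte 2: 0xA5 = 10100101 (10xxxxxx ✓), payload 100101.
Byte 3: 0xAD = 10101101 (10xxxxxx ✓), payload 101101.
Byte 4: 0x8C = 10001100 (10xxxxxx ✓), payload 001100.
Concatenate: 001100101101101001100 = 0x65B4C (21 bits → U+65B4C).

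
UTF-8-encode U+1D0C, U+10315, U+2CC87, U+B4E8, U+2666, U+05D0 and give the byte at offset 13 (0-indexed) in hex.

U+1D0C → 3-byte form E1 B4 8C at offsets 0–2.
U+10315 → 4-byte form F0 90 8C 95 at offsets 3–6.
U+2CC87 → 4-byte form F0 AC B2 87 at offsets 7–10.
U+B4E8 → 3-byte form EB 93 A8 at offsets 11–13.
Offset 13 falls in char 4's range; it's byte 3 of EB 93 A8 = 0xA8.

0xA8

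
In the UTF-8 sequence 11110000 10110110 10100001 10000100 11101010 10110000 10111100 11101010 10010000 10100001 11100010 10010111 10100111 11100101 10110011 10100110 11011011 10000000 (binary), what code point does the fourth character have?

U+25E7

Offset 0: leading byte 0xF0 = 11110000 → 4-byte char #1 = F0 B6 A1 84.
Offset 4: leading byte 0xEA = 11101010 → 3-byte char #2 = EA B0 BC.
Offset 7: leading byte 0xEA = 11101010 → 3-byte char #3 = EA 90 A1.
Offset 10: leading byte 0xE2 = 11100010 → 3-byte char #4 = E2 97 A7.
Leading byte 0xE2 = 11100010 matches 1110xxxx → 3-byte sequence.
Byte 1: 0xE2 = 11100010, payload 0010 (4 bits).
Byte 2: 0x97 = 10010111 (10xxxxxx ✓), payload 010111.
Byte 3: 0xA7 = 10100111 (10xxxxxx ✓), payload 100111.
Concatenate: 0010010111100111 = 0x25E7 (16 bits → U+25E7).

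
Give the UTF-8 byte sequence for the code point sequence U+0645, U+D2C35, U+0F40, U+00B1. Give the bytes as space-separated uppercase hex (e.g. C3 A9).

D9 85 F3 92 B0 B5 E0 BD 80 C2 B1

U+0645: 2-byte form → D9 85.
U+D2C35: 4-byte form → F3 92 B0 B5.
U+0F40: 3-byte form → E0 BD 80.
U+00B1: 2-byte form → C2 B1.
Concatenated (11 bytes): D9 85 F3 92 B0 B5 E0 BD 80 C2 B1.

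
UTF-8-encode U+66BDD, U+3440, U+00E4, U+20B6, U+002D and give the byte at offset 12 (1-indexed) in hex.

0xB6

1-indexed offset 12 is 0-indexed offset 11.
U+66BDD → 4-byte form F1 A6 AF 9D at offsets 0–3.
U+3440 → 3-byte form E3 91 80 at offsets 4–6.
U+00E4 → 2-byte form C3 A4 at offsets 7–8.
U+20B6 → 3-byte form E2 82 B6 at offsets 9–11.
Offset 11 falls in char 4's range; it's byte 3 of E2 82 B6 = 0xB6.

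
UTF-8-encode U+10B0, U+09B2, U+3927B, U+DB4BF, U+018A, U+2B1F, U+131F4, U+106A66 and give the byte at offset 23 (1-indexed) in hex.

1-indexed offset 23 is 0-indexed offset 22.
U+10B0 → 3-byte form E1 82 B0 at offsets 0–2.
U+09B2 → 3-byte form E0 A6 B2 at offsets 3–5.
U+3927B → 4-byte form F0 B9 89 BB at offsets 6–9.
U+DB4BF → 4-byte form F3 9B 92 BF at offsets 10–13.
U+018A → 2-byte form C6 8A at offsets 14–15.
U+2B1F → 3-byte form E2 AC 9F at offsets 16–18.
U+131F4 → 4-byte form F0 93 87 B4 at offsets 19–22.
Offset 22 falls in char 7's range; it's byte 4 of F0 93 87 B4 = 0xB4.

0xB4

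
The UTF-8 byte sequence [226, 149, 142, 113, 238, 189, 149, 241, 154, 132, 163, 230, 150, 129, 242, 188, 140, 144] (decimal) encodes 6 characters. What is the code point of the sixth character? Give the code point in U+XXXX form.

U+BC310

Offset 0: leading byte 0xE2 = 11100010 → 3-byte char #1 = E2 95 8E.
Offset 3: leading byte 0x71 = 01110001 → 1-byte char #2 = 71.
Offset 4: leading byte 0xEE = 11101110 → 3-byte char #3 = EE BD 95.
Offset 7: leading byte 0xF1 = 11110001 → 4-byte char #4 = F1 9A 84 A3.
Offset 11: leading byte 0xE6 = 11100110 → 3-byte char #5 = E6 96 81.
Offset 14: leading byte 0xF2 = 11110010 → 4-byte char #6 = F2 BC 8C 90.
Leading byte 0xF2 = 11110010 matches 11110xxx → 4-byte sequence.
Byte 1: 0xF2 = 11110010, payload 010 (3 bits).
Byte 2: 0xBC = 10111100 (10xxxxxx ✓), payload 111100.
Byte 3: 0x8C = 10001100 (10xxxxxx ✓), payload 001100.
Byte 4: 0x90 = 10010000 (10xxxxxx ✓), payload 010000.
Concatenate: 010111100001100010000 = 0xBC310 (21 bits → U+BC310).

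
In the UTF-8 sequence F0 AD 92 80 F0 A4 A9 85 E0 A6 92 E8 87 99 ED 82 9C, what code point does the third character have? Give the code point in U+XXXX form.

U+0992

Offset 0: leading byte 0xF0 = 11110000 → 4-byte char #1 = F0 AD 92 80.
Offset 4: leading byte 0xF0 = 11110000 → 4-byte char #2 = F0 A4 A9 85.
Offset 8: leading byte 0xE0 = 11100000 → 3-byte char #3 = E0 A6 92.
Leading byte 0xE0 = 11100000 matches 1110xxxx → 3-byte sequence.
Byte 1: 0xE0 = 11100000, payload 0000 (4 bits).
Byte 2: 0xA6 = 10100110 (10xxxxxx ✓), payload 100110.
Byte 3: 0x92 = 10010010 (10xxxxxx ✓), payload 010010.
Concatenate: 0000100110010010 = 0x992 (16 bits → U+0992).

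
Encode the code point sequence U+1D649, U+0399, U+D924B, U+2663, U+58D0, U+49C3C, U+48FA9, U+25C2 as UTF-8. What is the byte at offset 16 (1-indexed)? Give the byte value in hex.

0x90

1-indexed offset 16 is 0-indexed offset 15.
U+1D649 → 4-byte form F0 9D 99 89 at offsets 0–3.
U+0399 → 2-byte form CE 99 at offsets 4–5.
U+D924B → 4-byte form F3 99 89 8B at offsets 6–9.
U+2663 → 3-byte form E2 99 A3 at offsets 10–12.
U+58D0 → 3-byte form E5 A3 90 at offsets 13–15.
Offset 15 falls in char 5's range; it's byte 3 of E5 A3 90 = 0x90.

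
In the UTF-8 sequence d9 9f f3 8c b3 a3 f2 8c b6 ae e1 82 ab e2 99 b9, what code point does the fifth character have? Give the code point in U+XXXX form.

U+2679

Offset 0: leading byte 0xD9 = 11011001 → 2-byte char #1 = D9 9F.
Offset 2: leading byte 0xF3 = 11110011 → 4-byte char #2 = F3 8C B3 A3.
Offset 6: leading byte 0xF2 = 11110010 → 4-byte char #3 = F2 8C B6 AE.
Offset 10: leading byte 0xE1 = 11100001 → 3-byte char #4 = E1 82 AB.
Offset 13: leading byte 0xE2 = 11100010 → 3-byte char #5 = E2 99 B9.
Leading byte 0xE2 = 11100010 matches 1110xxxx → 3-byte sequence.
Byte 1: 0xE2 = 11100010, payload 0010 (4 bits).
Byte 2: 0x99 = 10011001 (10xxxxxx ✓), payload 011001.
Byte 3: 0xB9 = 10111001 (10xxxxxx ✓), payload 111001.
Concatenate: 0010011001111001 = 0x2679 (16 bits → U+2679).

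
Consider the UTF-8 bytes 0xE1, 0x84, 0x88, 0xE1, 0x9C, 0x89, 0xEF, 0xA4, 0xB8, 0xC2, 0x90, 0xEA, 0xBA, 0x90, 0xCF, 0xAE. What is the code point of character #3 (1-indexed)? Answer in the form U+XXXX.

Offset 0: leading byte 0xE1 = 11100001 → 3-byte char #1 = E1 84 88.
Offset 3: leading byte 0xE1 = 11100001 → 3-byte char #2 = E1 9C 89.
Offset 6: leading byte 0xEF = 11101111 → 3-byte char #3 = EF A4 B8.
Leading byte 0xEF = 11101111 matches 1110xxxx → 3-byte sequence.
Byte 1: 0xEF = 11101111, payload 1111 (4 bits).
Byte 2: 0xA4 = 10100100 (10xxxxxx ✓), payload 100100.
Byte 3: 0xB8 = 10111000 (10xxxxxx ✓), payload 111000.
Concatenate: 1111100100111000 = 0xF938 (16 bits → U+F938).

U+F938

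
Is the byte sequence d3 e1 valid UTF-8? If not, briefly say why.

invalid (non-continuation byte where continuation expected)

Leading byte 0xD3 = 11010011 → 2-byte form.
Byte 2 is 0xE1 = 11100001, which is not 10xxxxxx — expected a continuation byte.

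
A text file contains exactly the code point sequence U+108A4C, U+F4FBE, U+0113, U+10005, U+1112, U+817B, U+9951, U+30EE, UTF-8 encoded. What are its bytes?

U+108A4C: 4-byte form → F4 88 A9 8C.
U+F4FBE: 4-byte form → F3 B4 BE BE.
U+0113: 2-byte form → C4 93.
U+10005: 4-byte form → F0 90 80 85.
U+1112: 3-byte form → E1 84 92.
U+817B: 3-byte form → E8 85 BB.
U+9951: 3-byte form → E9 A5 91.
U+30EE: 3-byte form → E3 83 AE.
Concatenated (26 bytes): F4 88 A9 8C F3 B4 BE BE C4 93 F0 90 80 85 E1 84 92 E8 85 BB E9 A5 91 E3 83 AE.

F4 88 A9 8C F3 B4 BE BE C4 93 F0 90 80 85 E1 84 92 E8 85 BB E9 A5 91 E3 83 AE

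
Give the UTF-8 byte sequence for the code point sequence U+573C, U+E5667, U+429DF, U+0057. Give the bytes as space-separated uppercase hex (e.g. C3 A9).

E5 9C BC F3 A5 99 A7 F1 82 A7 9F 57

U+573C: 3-byte form → E5 9C BC.
U+E5667: 4-byte form → F3 A5 99 A7.
U+429DF: 4-byte form → F1 82 A7 9F.
U+0057: 1-byte form → 57.
Concatenated (12 bytes): E5 9C BC F3 A5 99 A7 F1 82 A7 9F 57.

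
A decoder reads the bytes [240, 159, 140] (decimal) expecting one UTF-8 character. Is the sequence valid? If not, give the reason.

Leading byte 0xF0 = 11110000 → 4-byte form, but only 3 bytes are present.

invalid (sequence truncated)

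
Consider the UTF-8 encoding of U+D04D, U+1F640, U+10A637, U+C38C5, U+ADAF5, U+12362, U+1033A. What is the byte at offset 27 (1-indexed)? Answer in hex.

0xBA

1-indexed offset 27 is 0-indexed offset 26.
U+D04D → 3-byte form ED 81 8D at offsets 0–2.
U+1F640 → 4-byte form F0 9F 99 80 at offsets 3–6.
U+10A637 → 4-byte form F4 8A 98 B7 at offsets 7–10.
U+C38C5 → 4-byte form F3 83 A3 85 at offsets 11–14.
U+ADAF5 → 4-byte form F2 AD AB B5 at offsets 15–18.
U+12362 → 4-byte form F0 92 8D A2 at offsets 19–22.
U+1033A → 4-byte form F0 90 8C BA at offsets 23–26.
Offset 26 falls in char 7's range; it's byte 4 of F0 90 8C BA = 0xBA.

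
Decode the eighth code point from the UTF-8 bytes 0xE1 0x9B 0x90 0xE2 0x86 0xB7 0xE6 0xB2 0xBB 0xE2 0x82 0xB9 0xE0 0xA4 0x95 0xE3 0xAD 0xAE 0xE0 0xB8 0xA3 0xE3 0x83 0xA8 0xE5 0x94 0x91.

U+30E8

Offset 0: leading byte 0xE1 = 11100001 → 3-byte char #1 = E1 9B 90.
Offset 3: leading byte 0xE2 = 11100010 → 3-byte char #2 = E2 86 B7.
Offset 6: leading byte 0xE6 = 11100110 → 3-byte char #3 = E6 B2 BB.
Offset 9: leading byte 0xE2 = 11100010 → 3-byte char #4 = E2 82 B9.
Offset 12: leading byte 0xE0 = 11100000 → 3-byte char #5 = E0 A4 95.
Offset 15: leading byte 0xE3 = 11100011 → 3-byte char #6 = E3 AD AE.
Offset 18: leading byte 0xE0 = 11100000 → 3-byte char #7 = E0 B8 A3.
Offset 21: leading byte 0xE3 = 11100011 → 3-byte char #8 = E3 83 A8.
Leading byte 0xE3 = 11100011 matches 1110xxxx → 3-byte sequence.
Byte 1: 0xE3 = 11100011, payload 0011 (4 bits).
Byte 2: 0x83 = 10000011 (10xxxxxx ✓), payload 000011.
Byte 3: 0xA8 = 10101000 (10xxxxxx ✓), payload 101000.
Concatenate: 0011000011101000 = 0x30E8 (16 bits → U+30E8).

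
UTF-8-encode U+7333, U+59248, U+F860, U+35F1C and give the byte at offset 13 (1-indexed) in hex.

1-indexed offset 13 is 0-indexed offset 12.
U+7333 → 3-byte form E7 8C B3 at offsets 0–2.
U+59248 → 4-byte form F1 99 89 88 at offsets 3–6.
U+F860 → 3-byte form EF A1 A0 at offsets 7–9.
U+35F1C → 4-byte form F0 B5 BC 9C at offsets 10–13.
Offset 12 falls in char 4's range; it's byte 3 of F0 B5 BC 9C = 0xBC.

0xBC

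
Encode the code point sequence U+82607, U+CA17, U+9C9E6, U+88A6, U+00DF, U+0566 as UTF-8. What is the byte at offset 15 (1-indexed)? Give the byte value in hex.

0xC3

1-indexed offset 15 is 0-indexed offset 14.
U+82607 → 4-byte form F2 82 98 87 at offsets 0–3.
U+CA17 → 3-byte form EC A8 97 at offsets 4–6.
U+9C9E6 → 4-byte form F2 9C A7 A6 at offsets 7–10.
U+88A6 → 3-byte form E8 A2 A6 at offsets 11–13.
U+00DF → 2-byte form C3 9F at offsets 14–15.
Offset 14 falls in char 5's range; it's byte 1 of C3 9F = 0xC3.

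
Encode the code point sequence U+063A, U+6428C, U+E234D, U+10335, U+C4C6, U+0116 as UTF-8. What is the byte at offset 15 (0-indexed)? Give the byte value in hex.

U+063A → 2-byte form D8 BA at offsets 0–1.
U+6428C → 4-byte form F1 A4 8A 8C at offsets 2–5.
U+E234D → 4-byte form F3 A2 8D 8D at offsets 6–9.
U+10335 → 4-byte form F0 90 8C B5 at offsets 10–13.
U+C4C6 → 3-byte form EC 93 86 at offsets 14–16.
Offset 15 falls in char 5's range; it's byte 2 of EC 93 86 = 0x93.

0x93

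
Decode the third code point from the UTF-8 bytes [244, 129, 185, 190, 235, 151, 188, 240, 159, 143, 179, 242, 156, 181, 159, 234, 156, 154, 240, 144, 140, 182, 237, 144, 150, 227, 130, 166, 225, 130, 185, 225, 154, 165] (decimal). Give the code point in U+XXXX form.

U+1F3F3

Offset 0: leading byte 0xF4 = 11110100 → 4-byte char #1 = F4 81 B9 BE.
Offset 4: leading byte 0xEB = 11101011 → 3-byte char #2 = EB 97 BC.
Offset 7: leading byte 0xF0 = 11110000 → 4-byte char #3 = F0 9F 8F B3.
Leading byte 0xF0 = 11110000 matches 11110xxx → 4-byte sequence.
Byte 1: 0xF0 = 11110000, payload 000 (3 bits).
Byte 2: 0x9F = 10011111 (10xxxxxx ✓), payload 011111.
Byte 3: 0x8F = 10001111 (10xxxxxx ✓), payload 001111.
Byte 4: 0xB3 = 10110011 (10xxxxxx ✓), payload 110011.
Concatenate: 000011111001111110011 = 0x1F3F3 (21 bits → U+1F3F3).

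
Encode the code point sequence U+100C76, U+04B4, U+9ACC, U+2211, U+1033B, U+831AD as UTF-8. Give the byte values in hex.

F4 80 B1 B6 D2 B4 E9 AB 8C E2 88 91 F0 90 8C BB F2 83 86 AD

U+100C76: 4-byte form → F4 80 B1 B6.
U+04B4: 2-byte form → D2 B4.
U+9ACC: 3-byte form → E9 AB 8C.
U+2211: 3-byte form → E2 88 91.
U+1033B: 4-byte form → F0 90 8C BB.
U+831AD: 4-byte form → F2 83 86 AD.
Concatenated (20 bytes): F4 80 B1 B6 D2 B4 E9 AB 8C E2 88 91 F0 90 8C BB F2 83 86 AD.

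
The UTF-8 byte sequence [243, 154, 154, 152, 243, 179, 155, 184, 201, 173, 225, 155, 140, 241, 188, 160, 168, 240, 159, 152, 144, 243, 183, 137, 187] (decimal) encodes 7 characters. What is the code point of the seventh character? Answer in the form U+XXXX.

Offset 0: leading byte 0xF3 = 11110011 → 4-byte char #1 = F3 9A 9A 98.
Offset 4: leading byte 0xF3 = 11110011 → 4-byte char #2 = F3 B3 9B B8.
Offset 8: leading byte 0xC9 = 11001001 → 2-byte char #3 = C9 AD.
Offset 10: leading byte 0xE1 = 11100001 → 3-byte char #4 = E1 9B 8C.
Offset 13: leading byte 0xF1 = 11110001 → 4-byte char #5 = F1 BC A0 A8.
Offset 17: leading byte 0xF0 = 11110000 → 4-byte char #6 = F0 9F 98 90.
Offset 21: leading byte 0xF3 = 11110011 → 4-byte char #7 = F3 B7 89 BB.
Leading byte 0xF3 = 11110011 matches 11110xxx → 4-byte sequence.
Byte 1: 0xF3 = 11110011, payload 011 (3 bits).
Byte 2: 0xB7 = 10110111 (10xxxxxx ✓), payload 110111.
Byte 3: 0x89 = 10001001 (10xxxxxx ✓), payload 001001.
Byte 4: 0xBB = 10111011 (10xxxxxx ✓), payload 111011.
Concatenate: 011110111001001111011 = 0xF727B (21 bits → U+F727B).

U+F727B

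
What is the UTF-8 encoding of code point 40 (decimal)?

28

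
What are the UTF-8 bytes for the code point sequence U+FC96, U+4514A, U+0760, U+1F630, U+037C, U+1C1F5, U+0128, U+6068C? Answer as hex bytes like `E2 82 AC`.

EF B2 96 F1 85 85 8A DD A0 F0 9F 98 B0 CD BC F0 9C 87 B5 C4 A8 F1 A0 9A 8C

U+FC96: 3-byte form → EF B2 96.
U+4514A: 4-byte form → F1 85 85 8A.
U+0760: 2-byte form → DD A0.
U+1F630: 4-byte form → F0 9F 98 B0.
U+037C: 2-byte form → CD BC.
U+1C1F5: 4-byte form → F0 9C 87 B5.
U+0128: 2-byte form → C4 A8.
U+6068C: 4-byte form → F1 A0 9A 8C.
Concatenated (25 bytes): EF B2 96 F1 85 85 8A DD A0 F0 9F 98 B0 CD BC F0 9C 87 B5 C4 A8 F1 A0 9A 8C.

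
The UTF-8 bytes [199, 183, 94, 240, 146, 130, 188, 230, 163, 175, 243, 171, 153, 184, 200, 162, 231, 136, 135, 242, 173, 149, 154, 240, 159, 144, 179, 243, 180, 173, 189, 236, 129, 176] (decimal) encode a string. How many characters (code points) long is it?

Byte at offset 0: 0xC7 = 11000111 → 2-byte char (#1). Advance 2.
Byte at offset 2: 0x5E = 01011110 → 1-byte char (#2). Advance 1.
Byte at offset 3: 0xF0 = 11110000 → 4-byte char (#3). Advance 4.
Byte at offset 7: 0xE6 = 11100110 → 3-byte char (#4). Advance 3.
Byte at offset 10: 0xF3 = 11110011 → 4-byte char (#5). Advance 4.
Byte at offset 14: 0xC8 = 11001000 → 2-byte char (#6). Advance 2.
Byte at offset 16: 0xE7 = 11100111 → 3-byte char (#7). Advance 3.
Byte at offset 19: 0xF2 = 11110010 → 4-byte char (#8). Advance 4.
Byte at offset 23: 0xF0 = 11110000 → 4-byte char (#9). Advance 4.
Byte at offset 27: 0xF3 = 11110011 → 4-byte char (#10). Advance 4.
Byte at offset 31: 0xEC = 11101100 → 3-byte char (#11). Advance 3.
Reached end at offset 34 after 11 code points.

11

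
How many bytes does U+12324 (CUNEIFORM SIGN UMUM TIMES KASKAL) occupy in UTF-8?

U+12324 = 0x12324. UTF-8 uses 1 byte below 0x80, 2 below 0x800, 3 below 0x10000, 4 up to 0x10FFFF. 0x12324 is in U+10000–U+10FFFF → 4 bytes.

4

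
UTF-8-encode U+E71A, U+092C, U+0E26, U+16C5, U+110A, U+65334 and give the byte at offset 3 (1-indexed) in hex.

0x9A

1-indexed offset 3 is 0-indexed offset 2.
U+E71A → 3-byte form EE 9C 9A at offsets 0–2.
Offset 2 falls in char 1's range; it's byte 3 of EE 9C 9A = 0x9A.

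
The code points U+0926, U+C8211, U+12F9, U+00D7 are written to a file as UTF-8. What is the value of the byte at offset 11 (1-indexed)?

0xC3

1-indexed offset 11 is 0-indexed offset 10.
U+0926 → 3-byte form E0 A4 A6 at offsets 0–2.
U+C8211 → 4-byte form F3 88 88 91 at offsets 3–6.
U+12F9 → 3-byte form E1 8B B9 at offsets 7–9.
U+00D7 → 2-byte form C3 97 at offsets 10–11.
Offset 10 falls in char 4's range; it's byte 1 of C3 97 = 0xC3.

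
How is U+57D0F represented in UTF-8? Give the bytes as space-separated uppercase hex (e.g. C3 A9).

F1 97 B4 8F

U+57D0F = 0x57D0F = 359695 decimal. In range U+10000–U+10FFFF → 4-byte form: 11110xxx 10xxxxxx 10xxxxxx 10xxxxxx.
Binary (21 bits): 001010111110100001111.
Split 3+6+6+6: 001 | 010111 | 110100 | 001111.
Byte 1: 11110001 = 0xF1.
Byte 2: 10010111 = 0x97.
Byte 3: 10110100 = 0xB4.
Byte 4: 10001111 = 0x8F.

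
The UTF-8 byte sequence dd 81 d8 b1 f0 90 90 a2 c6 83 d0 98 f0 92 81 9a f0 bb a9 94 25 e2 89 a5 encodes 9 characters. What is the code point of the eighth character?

U+0025

Offset 0: leading byte 0xDD = 11011101 → 2-byte char #1 = DD 81.
Offset 2: leading byte 0xD8 = 11011000 → 2-byte char #2 = D8 B1.
Offset 4: leading byte 0xF0 = 11110000 → 4-byte char #3 = F0 90 90 A2.
Offset 8: leading byte 0xC6 = 11000110 → 2-byte char #4 = C6 83.
Offset 10: leading byte 0xD0 = 11010000 → 2-byte char #5 = D0 98.
Offset 12: leading byte 0xF0 = 11110000 → 4-byte char #6 = F0 92 81 9A.
Offset 16: leading byte 0xF0 = 11110000 → 4-byte char #7 = F0 BB A9 94.
Offset 20: leading byte 0x25 = 00100101 → 1-byte char #8 = 25.
Leading byte 0x25 = 00100101 matches 0xxxxxxx → 1-byte sequence.
Byte 1: 0x25 = 00100101, payload 0100101 (7 bits).
Concatenate: 0100101 = 0x25 (7 bits → U+0025).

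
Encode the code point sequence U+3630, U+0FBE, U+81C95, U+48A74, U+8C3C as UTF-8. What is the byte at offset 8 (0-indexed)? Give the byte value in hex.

0xB2

U+3630 → 3-byte form E3 98 B0 at offsets 0–2.
U+0FBE → 3-byte form E0 BE BE at offsets 3–5.
U+81C95 → 4-byte form F2 81 B2 95 at offsets 6–9.
Offset 8 falls in char 3's range; it's byte 3 of F2 81 B2 95 = 0xB2.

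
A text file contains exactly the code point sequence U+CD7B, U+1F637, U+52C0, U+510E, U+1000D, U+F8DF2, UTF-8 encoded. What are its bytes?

U+CD7B: 3-byte form → EC B5 BB.
U+1F637: 4-byte form → F0 9F 98 B7.
U+52C0: 3-byte form → E5 8B 80.
U+510E: 3-byte form → E5 84 8E.
U+1000D: 4-byte form → F0 90 80 8D.
U+F8DF2: 4-byte form → F3 B8 B7 B2.
Concatenated (21 bytes): EC B5 BB F0 9F 98 B7 E5 8B 80 E5 84 8E F0 90 80 8D F3 B8 B7 B2.

EC B5 BB F0 9F 98 B7 E5 8B 80 E5 84 8E F0 90 80 8D F3 B8 B7 B2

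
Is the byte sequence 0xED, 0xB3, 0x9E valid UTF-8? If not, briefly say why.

invalid (encodes a surrogate (U+D800–U+DFFF))

Structurally a 3-byte sequence; payload = 0xDCDE.
But 0xDCDE is in U+D800–U+DFFF, the surrogate range. Surrogates are not Unicode scalar values and are forbidden in UTF-8.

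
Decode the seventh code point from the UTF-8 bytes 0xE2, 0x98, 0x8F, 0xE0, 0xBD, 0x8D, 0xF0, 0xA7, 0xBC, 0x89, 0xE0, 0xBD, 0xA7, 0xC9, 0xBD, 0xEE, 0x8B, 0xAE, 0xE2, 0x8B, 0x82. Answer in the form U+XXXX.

U+22C2

Offset 0: leading byte 0xE2 = 11100010 → 3-byte char #1 = E2 98 8F.
Offset 3: leading byte 0xE0 = 11100000 → 3-byte char #2 = E0 BD 8D.
Offset 6: leading byte 0xF0 = 11110000 → 4-byte char #3 = F0 A7 BC 89.
Offset 10: leading byte 0xE0 = 11100000 → 3-byte char #4 = E0 BD A7.
Offset 13: leading byte 0xC9 = 11001001 → 2-byte char #5 = C9 BD.
Offset 15: leading byte 0xEE = 11101110 → 3-byte char #6 = EE 8B AE.
Offset 18: leading byte 0xE2 = 11100010 → 3-byte char #7 = E2 8B 82.
Leading byte 0xE2 = 11100010 matches 1110xxxx → 3-byte sequence.
Byte 1: 0xE2 = 11100010, payload 0010 (4 bits).
Byte 2: 0x8B = 10001011 (10xxxxxx ✓), payload 001011.
Byte 3: 0x82 = 10000010 (10xxxxxx ✓), payload 000010.
Concatenate: 0010001011000010 = 0x22C2 (16 bits → U+22C2).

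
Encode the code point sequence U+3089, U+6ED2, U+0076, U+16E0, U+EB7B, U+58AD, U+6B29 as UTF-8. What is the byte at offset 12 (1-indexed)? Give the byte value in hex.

1-indexed offset 12 is 0-indexed offset 11.
U+3089 → 3-byte form E3 82 89 at offsets 0–2.
U+6ED2 → 3-byte form E6 BB 92 at offsets 3–5.
U+0076 → 1-byte form 76 at offsets 6–6.
U+16E0 → 3-byte form E1 9B A0 at offsets 7–9.
U+EB7B → 3-byte form EE AD BB at offsets 10–12.
Offset 11 falls in char 5's range; it's byte 2 of EE AD BB = 0xAD.

0xAD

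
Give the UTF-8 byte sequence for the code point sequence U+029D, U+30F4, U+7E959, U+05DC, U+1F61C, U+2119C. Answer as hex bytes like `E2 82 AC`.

CA 9D E3 83 B4 F1 BE A5 99 D7 9C F0 9F 98 9C F0 A1 86 9C

U+029D: 2-byte form → CA 9D.
U+30F4: 3-byte form → E3 83 B4.
U+7E959: 4-byte form → F1 BE A5 99.
U+05DC: 2-byte form → D7 9C.
U+1F61C: 4-byte form → F0 9F 98 9C.
U+2119C: 4-byte form → F0 A1 86 9C.
Concatenated (19 bytes): CA 9D E3 83 B4 F1 BE A5 99 D7 9C F0 9F 98 9C F0 A1 86 9C.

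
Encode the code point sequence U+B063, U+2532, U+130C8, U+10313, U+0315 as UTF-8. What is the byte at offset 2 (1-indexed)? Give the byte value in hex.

0x81

1-indexed offset 2 is 0-indexed offset 1.
U+B063 → 3-byte form EB 81 A3 at offsets 0–2.
Offset 1 falls in char 1's range; it's byte 2 of EB 81 A3 = 0x81.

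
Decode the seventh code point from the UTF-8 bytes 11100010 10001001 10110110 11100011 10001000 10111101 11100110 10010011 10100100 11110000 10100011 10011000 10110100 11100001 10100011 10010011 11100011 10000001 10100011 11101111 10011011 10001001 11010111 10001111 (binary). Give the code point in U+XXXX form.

Offset 0: leading byte 0xE2 = 11100010 → 3-byte char #1 = E2 89 B6.
Offset 3: leading byte 0xE3 = 11100011 → 3-byte char #2 = E3 88 BD.
Offset 6: leading byte 0xE6 = 11100110 → 3-byte char #3 = E6 93 A4.
Offset 9: leading byte 0xF0 = 11110000 → 4-byte char #4 = F0 A3 98 B4.
Offset 13: leading byte 0xE1 = 11100001 → 3-byte char #5 = E1 A3 93.
Offset 16: leading byte 0xE3 = 11100011 → 3-byte char #6 = E3 81 A3.
Offset 19: leading byte 0xEF = 11101111 → 3-byte char #7 = EF 9B 89.
Leading byte 0xEF = 11101111 matches 1110xxxx → 3-byte sequence.
Byte 1: 0xEF = 11101111, payload 1111 (4 bits).
Byte 2: 0x9B = 10011011 (10xxxxxx ✓), payload 011011.
Byte 3: 0x89 = 10001001 (10xxxxxx ✓), payload 001001.
Concatenate: 1111011011001001 = 0xF6C9 (16 bits → U+F6C9).

U+F6C9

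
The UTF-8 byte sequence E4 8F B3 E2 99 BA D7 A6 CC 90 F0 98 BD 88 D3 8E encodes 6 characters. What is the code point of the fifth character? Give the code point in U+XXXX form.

U+18F48

Offset 0: leading byte 0xE4 = 11100100 → 3-byte char #1 = E4 8F B3.
Offset 3: leading byte 0xE2 = 11100010 → 3-byte char #2 = E2 99 BA.
Offset 6: leading byte 0xD7 = 11010111 → 2-byte char #3 = D7 A6.
Offset 8: leading byte 0xCC = 11001100 → 2-byte char #4 = CC 90.
Offset 10: leading byte 0xF0 = 11110000 → 4-byte char #5 = F0 98 BD 88.
Leading byte 0xF0 = 11110000 matches 11110xxx → 4-byte sequence.
Byte 1: 0xF0 = 11110000, payload 000 (3 bits).
Byte 2: 0x98 = 10011000 (10xxxxxx ✓), payload 011000.
Byte 3: 0xBD = 10111101 (10xxxxxx ✓), payload 111101.
Byte 4: 0x88 = 10001000 (10xxxxxx ✓), payload 001000.
Concatenate: 000011000111101001000 = 0x18F48 (21 bits → U+18F48).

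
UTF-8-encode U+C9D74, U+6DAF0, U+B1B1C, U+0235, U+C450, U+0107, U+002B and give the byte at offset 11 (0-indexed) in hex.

U+C9D74 → 4-byte form F3 89 B5 B4 at offsets 0–3.
U+6DAF0 → 4-byte form F1 AD AB B0 at offsets 4–7.
U+B1B1C → 4-byte form F2 B1 AC 9C at offsets 8–11.
Offset 11 falls in char 3's range; it's byte 4 of F2 B1 AC 9C = 0x9C.

0x9C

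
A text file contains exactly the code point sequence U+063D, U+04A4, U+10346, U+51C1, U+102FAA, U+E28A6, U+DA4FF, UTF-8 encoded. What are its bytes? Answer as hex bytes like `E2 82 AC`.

D8 BD D2 A4 F0 90 8D 86 E5 87 81 F4 82 BE AA F3 A2 A2 A6 F3 9A 93 BF

U+063D: 2-byte form → D8 BD.
U+04A4: 2-byte form → D2 A4.
U+10346: 4-byte form → F0 90 8D 86.
U+51C1: 3-byte form → E5 87 81.
U+102FAA: 4-byte form → F4 82 BE AA.
U+E28A6: 4-byte form → F3 A2 A2 A6.
U+DA4FF: 4-byte form → F3 9A 93 BF.
Concatenated (23 bytes): D8 BD D2 A4 F0 90 8D 86 E5 87 81 F4 82 BE AA F3 A2 A2 A6 F3 9A 93 BF.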